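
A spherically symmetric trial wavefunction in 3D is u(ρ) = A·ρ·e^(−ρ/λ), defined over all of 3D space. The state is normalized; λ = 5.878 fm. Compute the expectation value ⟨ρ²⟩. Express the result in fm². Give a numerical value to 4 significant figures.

By definition ⟨ρ²⟩ = ∫ ρ^2 |u(ρ)|² 4πρ² dρ.
With ∫₀^∞ ρ^6 e^(−αρ) dρ = 6!/α^7, since the A² factors cancel between numerator and denominator, ⟨ρ²⟩ = 15·λ^2/2.
With λ = 5.878, ⟨ρ^2⟩ = 259.13.

⟨ρ^2⟩ ≈ 259.1 fm^2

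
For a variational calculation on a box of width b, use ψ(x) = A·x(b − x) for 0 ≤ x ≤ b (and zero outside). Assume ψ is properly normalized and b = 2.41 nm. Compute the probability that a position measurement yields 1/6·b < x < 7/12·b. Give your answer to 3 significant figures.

P ≈ 0.618

The probability is P = ∫ |ψ|² dx over [1/6·b, 7/12·b].
With A² fixed by ∫|ψ|² = 1, i.e. A² = (b^5/30)^(−1), substitute and integrate.
Substituting u = x/b, A² and the length scale cancel in the ratio: P = ∫_{1/6}^{7/12} u^2·(1 - u)^2 du / ∫_{0}^{1} u^2·(1 - u)^2 du.
An antiderivative of u^2·(1 - u)^2 is u^3·(6·u^2 - 15·u + 10)/30; evaluating from 1/6 to 7/12 gives ≈ 0.020596, while the full integral is 1/30.
This works out to P = 0.6179.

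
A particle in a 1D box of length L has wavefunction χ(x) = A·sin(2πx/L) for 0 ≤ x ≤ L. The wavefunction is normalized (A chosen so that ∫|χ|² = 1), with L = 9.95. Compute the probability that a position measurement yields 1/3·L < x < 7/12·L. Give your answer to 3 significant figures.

P ≈ 0.112

|χ|² is the probability density, so P = ∫_{1/3·L}^{7/12·L} |χ|² dx.
With A² fixed by ∫|χ|² = 1, i.e. A² = (L/2)^(−1), substitute and integrate.
Let u = x/L; then A² and the length scale cancel, so P = ∫_{1/3}^{7/12} sin(2·π·u)^2 du ÷ ∫_{0}^{1} sin(2·π·u)^2 du.
An antiderivative of sin(2·π·u)^2 is u/2 - sin(4·π·u)/(8·π); evaluating from 1/3 to 7/12 gives -√(3)/(8·π) + 1/8, while the full integral is 1/2.
Evaluating gives P = (π - √(3))/(4·π).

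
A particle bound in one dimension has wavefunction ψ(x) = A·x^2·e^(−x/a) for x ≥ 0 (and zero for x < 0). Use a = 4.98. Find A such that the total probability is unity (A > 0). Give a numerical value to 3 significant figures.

The normalization condition is ∫|ψ|² dx = 1 from 0 to ∞.
With ∫₀^∞ x^4 e^(−αx) dx = 4!/α^5, ∫|ψ|² dx = A²·(3·a^5/4).
Setting this equal to 1 gives A² = 1/(3·a^5/4).
Plugging in a = 4.98 yields A = 0.02086.

A ≈ 0.0209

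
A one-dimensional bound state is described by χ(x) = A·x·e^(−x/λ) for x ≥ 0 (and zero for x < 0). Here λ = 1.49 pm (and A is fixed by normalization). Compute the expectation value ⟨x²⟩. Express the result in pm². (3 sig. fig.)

The expectation value is the |χ|²-weighted average of x^2: ∫ x^2|χ|² dx.
Using ∫₀^∞ xⁿ e^(−αx) dx = n!/αⁿ⁺¹, evaluating both integrals, ⟨x²⟩ = 3·λ^2.
With λ = 1.49, ⟨x^2⟩ = 6.660.

⟨x^2⟩ ≈ 6.66 pm^2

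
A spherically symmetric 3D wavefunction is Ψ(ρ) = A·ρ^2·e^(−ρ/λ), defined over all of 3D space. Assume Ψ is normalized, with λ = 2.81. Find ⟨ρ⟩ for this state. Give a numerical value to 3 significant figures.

The expectation value is the |Ψ|²-weighted average of ρ: ∫ ρ|Ψ|² 4πρ² dρ.
Since the A² factors cancel between numerator and denominator, ⟨ρ⟩ = 7·λ/2.
Putting λ = 2.81 gives 9.835.

⟨ρ⟩ ≈ 9.84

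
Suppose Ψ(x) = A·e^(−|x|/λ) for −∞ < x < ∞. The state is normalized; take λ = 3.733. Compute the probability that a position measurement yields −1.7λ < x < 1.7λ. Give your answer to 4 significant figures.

P ≈ 0.9666

|Ψ|² is the probability density, so P = ∫_{−1.7λ}^{1.7λ} |Ψ|² dx.
Since A² = 1/(λ), this is the region integral divided by the full normalization integral.
Both integrals are even about x = 0, so only the x ≥ 0 halves are needed (the factors of 2 cancel). Let u = x/λ; then A² and the length scale cancel, so P = ∫_{0}^{1.7} e^(-2·u) du ÷ ∫_{0}^{∞} e^(-2·u) du.
An antiderivative of e^(-2·u) is -e^(-2·u)/2; evaluating from 0 to 1.7 gives 1/2 - e^(-17/5)/2, while the full integral is 1/2.
This works out to P = 0.96663.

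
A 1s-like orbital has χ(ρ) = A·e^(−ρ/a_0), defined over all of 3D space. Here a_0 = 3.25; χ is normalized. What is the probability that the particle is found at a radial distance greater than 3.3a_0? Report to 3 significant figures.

P ≈ 0.0400

P = ∫ |χ|² 4πρ² dρ over ρ > 3.3a_0.
The full normalization integral is A²·[π·a_0^3] = 1, fixing A².
Let u = ρ/a_0; then A², 4π and the length scale all cancel, so P = ∫_{3.3}^{∞} u^2·e^(-2·u) du ÷ ∫_{0}^{∞} u^2·e^(-2·u) du.
With ∫ u^2·e^(-2·u) du = -(2·u^2 + 2·u + 1)·e^(-2·u)/4 + C, the region integral is 1469·e^(-33/5)/200 and the full one is 1/4.
The region integral divided by the full integral gives P = 0.03997.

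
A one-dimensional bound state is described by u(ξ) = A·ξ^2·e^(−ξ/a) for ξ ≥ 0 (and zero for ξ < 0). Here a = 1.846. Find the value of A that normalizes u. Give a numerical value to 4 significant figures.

A ≈ 0.2494

We need A² ∫|f|² dξ = 1, taking the integral from 0 to ∞.
With ∫₀^∞ ξ^4 e^(−αξ) dξ = 4!/α^5, ∫|u|² dξ = A²·(3·a^5/4).
Setting this equal to 1 gives A² = 1/(3·a^5/4).
Substituting a = 1.846 gives A² = 0.062199, so A = 0.24940.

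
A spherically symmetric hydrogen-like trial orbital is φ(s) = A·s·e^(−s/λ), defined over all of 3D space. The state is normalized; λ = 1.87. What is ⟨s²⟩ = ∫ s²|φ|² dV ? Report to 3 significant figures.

The expectation value is the |φ|²-weighted average of s^2: ∫ s^2|φ|² 4πs² ds.
Recall ∫₀^∞ s^m e^(−s/β) ds = m!·β^(m+1), the ratio of the moment integral to the normalization integral gives ⟨s²⟩ = 15·λ^2/2.
With λ = 1.87, ⟨s^2⟩ = 26.23.

⟨s^2⟩ ≈ 26.2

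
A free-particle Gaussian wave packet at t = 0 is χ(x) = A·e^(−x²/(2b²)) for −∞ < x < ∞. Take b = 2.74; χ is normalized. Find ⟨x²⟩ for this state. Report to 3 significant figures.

⟨x^2⟩ ≈ 3.75

The expectation value is the |χ|²-weighted average of x^2: ∫ x^2|χ|² dx.
Evaluating both integrals, ⟨x²⟩ = b^2/2.
With b = 2.74, ⟨x^2⟩ = 3.754.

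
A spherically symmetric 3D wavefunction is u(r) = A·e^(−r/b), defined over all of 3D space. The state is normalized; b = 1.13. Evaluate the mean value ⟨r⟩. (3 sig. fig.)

⟨r⟩ = ∫ r |u|² 4πr² dr over the full domain.
Evaluating both integrals, ⟨r⟩ = 3·b/2.
With b = 1.13, ⟨r⟩ = 1.695.

⟨r⟩ ≈ 1.70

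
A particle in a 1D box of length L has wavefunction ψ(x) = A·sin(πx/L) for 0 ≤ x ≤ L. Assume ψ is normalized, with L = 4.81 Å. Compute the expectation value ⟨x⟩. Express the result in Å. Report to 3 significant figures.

⟨x⟩ = ∫ x |ψ|² dx over the full domain.
With ∫₀^L sin²(nπx/L) dx = L/2, evaluating both integrals, ⟨x⟩ = L/2.
With L = 4.81, ⟨x⟩ = 2.405.

⟨x⟩ ≈ 2.41 Å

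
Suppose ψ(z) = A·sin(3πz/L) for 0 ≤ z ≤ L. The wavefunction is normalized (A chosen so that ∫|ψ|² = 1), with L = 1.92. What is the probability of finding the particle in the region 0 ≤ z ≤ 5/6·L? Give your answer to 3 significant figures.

P ≈ 0.833

P = ∫_{0}^{5/6·L} |ψ(z)|² dz.
With A² fixed by ∫|ψ|² = 1, i.e. A² = (L/2)^(−1), substitute and integrate.
Let u = z/L; then A² and the length scale cancel, so P = ∫_{0}^{5/6} sin(3·π·u)^2 du ÷ ∫_{0}^{1} sin(3·π·u)^2 du.
Using ∫ sin(3·π·u)^2 du = u/2 - sin(6·π·u)/(12·π), the numerator is 5/12 and the denominator is 1/2.
The result is P = 5/6.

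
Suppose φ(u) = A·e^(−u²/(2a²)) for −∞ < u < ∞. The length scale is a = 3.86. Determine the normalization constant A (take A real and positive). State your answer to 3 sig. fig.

A ≈ 0.382

Normalization requires ∫|φ|² du = 1, integrated from −∞ to ∞.
With ∫_{−∞}^{∞} u^(2m) e^(−αu²) du = (2m−1)!!·√π / (2^m α^(m+1/2)), with φ = A·e^(−u²/(2a²)), the integral evaluates to A²·[√(π)·a].
So A² = (√(π)·a)^(−1).
Plugging in a = 3.86 yields A = 0.3823.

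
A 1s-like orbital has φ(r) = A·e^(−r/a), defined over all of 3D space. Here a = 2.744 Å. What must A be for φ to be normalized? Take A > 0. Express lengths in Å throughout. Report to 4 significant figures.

Require ∫ |φ|² 4πr² dr = 1 over the whole domain.
(Spherical symmetry: dV = 4πr² dr.)
With ∫₀^∞ r^2 e^(−αr) dr = 2!/α^3, with φ = A·e^(−r/a), the integral evaluates to A²·[π·a^3].
Hence A² = 1/[π·a^3].
Plugging in a = 2.744 yields A = 0.12412.

A ≈ 0.1241 Å^(-3/2)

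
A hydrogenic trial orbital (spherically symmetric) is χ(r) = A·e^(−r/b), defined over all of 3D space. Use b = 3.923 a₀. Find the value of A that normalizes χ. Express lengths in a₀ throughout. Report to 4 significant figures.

A ≈ 0.07261 a₀^(-3/2)

Require ∫ |χ|² 4πr² dr = 1 over the whole domain.
The angular integral contributes 4π, leaving ∫₀^∞ r²|χ|² dr.
Recall ∫₀^∞ r^m e^(−r/β) dr = m!·β^(m+1), carrying out the integral gives A² · π·b^3.
With b = 3.923: A² = 0.0052722 and A = 0.072610.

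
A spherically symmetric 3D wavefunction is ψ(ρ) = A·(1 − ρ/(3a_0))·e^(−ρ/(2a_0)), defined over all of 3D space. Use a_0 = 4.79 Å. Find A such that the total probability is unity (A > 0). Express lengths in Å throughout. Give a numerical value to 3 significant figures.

The normalization condition is ∫|ψ|² 4πρ² dρ = 1 from 0 to ∞.
The angular integral contributes 4π, leaving ∫₀^∞ ρ²|ψ|² dρ.
∫|ψ|² 4πρ² dρ = A²·(8·π·a_0^3/3).
So A² = (8·π·a_0^3/3)^(−1).
With a_0 = 4.79: A² = 0.001086 and A = 0.03296.

A ≈ 0.0330 Å^(-3/2)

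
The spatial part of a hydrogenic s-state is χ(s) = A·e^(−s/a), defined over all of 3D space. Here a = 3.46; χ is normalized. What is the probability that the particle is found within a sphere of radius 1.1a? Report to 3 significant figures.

P ≈ 0.377

With dV = 4πs²ds, the probability is ∫|χ|² dV over s ≤ 1.1a.
The full normalization integral is A²·[π·a^3] = 1, fixing A².
Substituting u = s/a, A², 4π and the length scale all cancel in the ratio: P = ∫_{0}^{1.1} u^2·e^(-2·u) du / ∫_{0}^{∞} u^2·e^(-2·u) du.
Using ∫ u^2·e^(-2·u) du = -(2·u^2 + 2·u + 1)·e^(-2·u)/4, the numerator is 1/4 - 281·e^(-11/5)/200 and the denominator is 1/4.
This evaluates to P = 0.3773.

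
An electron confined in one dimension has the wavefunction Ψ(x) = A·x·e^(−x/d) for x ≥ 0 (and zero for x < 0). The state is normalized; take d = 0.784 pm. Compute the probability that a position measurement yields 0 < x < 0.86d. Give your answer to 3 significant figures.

P ≈ 0.248

P = ∫_{0}^{0.86d} |Ψ(x)|² dx.
Since A² = 1/(d^3/4), this is the region integral divided by the full normalization integral.
Substituting u = x/d, A² and the length scale cancel in the ratio: P = ∫_{0}^{0.86} u^2·e^(-2·u) du / ∫_{0}^{∞} u^2·e^(-2·u) du.
An antiderivative of u^2·e^(-2·u) is -(2·u^2 + 2·u + 1)·e^(-2·u)/4; evaluating from 0 to 0.86 gives 1/4 - 5249·e^(-43/25)/5000, while the full integral is 1/4.
The result is P = 0.2481.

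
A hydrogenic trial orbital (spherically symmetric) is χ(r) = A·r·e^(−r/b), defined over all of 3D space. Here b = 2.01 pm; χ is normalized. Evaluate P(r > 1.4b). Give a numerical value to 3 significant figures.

P = ∫ |χ|² 4πr² dr over r > 1.4b.
The full normalization integral is A²·[3·π·b^5] = 1, fixing A².
Let u = r/b; then A², 4π and the length scale all cancel, so P = ∫_{1.4}^{∞} u^4·e^(-2·u) du ÷ ∫_{0}^{∞} u^4·e^(-2·u) du.
An antiderivative of u^4·e^(-2·u) is -(u^4/2 + u^3 + 3·u^2/2 + 3·u/2 + 3/4)·e^(-2·u); evaluating from 1.4 to ∞ gives ≈ 0.63576, while the full integral is 3/4.
This evaluates to P = 0.8477.

P ≈ 0.848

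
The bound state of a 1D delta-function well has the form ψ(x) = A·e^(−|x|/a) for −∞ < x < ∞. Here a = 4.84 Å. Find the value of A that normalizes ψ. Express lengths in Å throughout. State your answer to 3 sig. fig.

Normalization requires ∫|ψ|² dx = 1, integrated from −∞ to ∞.
∫|ψ|² dx = A²·(a).
Plugging in a = 4.84 yields A = 0.4545.

A ≈ 0.455 Å^(-1/2)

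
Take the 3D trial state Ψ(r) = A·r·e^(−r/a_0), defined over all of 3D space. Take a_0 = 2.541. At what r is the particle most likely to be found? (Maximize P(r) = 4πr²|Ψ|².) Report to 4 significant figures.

The maximum of P(r) = 4πr²|Ψ|² occurs where its derivative vanishes.
This gives r = 2·a_0.
With a_0 = 2.541, the most probable radial distance is 5.0820.

r ≈ 5.082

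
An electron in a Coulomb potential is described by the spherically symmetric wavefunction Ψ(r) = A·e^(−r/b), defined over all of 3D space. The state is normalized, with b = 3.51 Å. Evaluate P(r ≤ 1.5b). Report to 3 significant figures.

P ≈ 0.577

With dV = 4πr²dr, the probability is ∫|Ψ|² dV over r ≤ 1.5b.
The full normalization integral is A²·[π·b^3] = 1, fixing A².
Let u = r/b; then A², 4π and the length scale all cancel, so P = ∫_{0}^{1.5} u^2·e^(-2·u) du ÷ ∫_{0}^{∞} u^2·e^(-2·u) du.
With ∫ u^2·e^(-2·u) du = -(2·u^2 + 2·u + 1)·e^(-2·u)/4 + C, the region integral is 1/4 - 17·e^(-3)/8 and the full one is 1/4.
The region integral divided by the full integral gives P = 0.5768.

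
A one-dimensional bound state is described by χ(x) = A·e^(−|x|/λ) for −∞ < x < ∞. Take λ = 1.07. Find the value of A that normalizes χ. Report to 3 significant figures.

A ≈ 0.967

We need A² ∫|f|² dx = 1, taking the integral from −∞ to ∞.
With ∫₀^∞ x^0 e^(−αx) dx = 0!/α^1, the integral (without the A² prefactor) comes out to λ.
Plugging in λ = 1.07 yields A = 0.9667.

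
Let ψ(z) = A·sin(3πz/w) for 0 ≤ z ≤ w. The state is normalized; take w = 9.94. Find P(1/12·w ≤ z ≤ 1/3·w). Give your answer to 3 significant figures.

The probability is P = ∫ |ψ|² dz over [1/12·w, 1/3·w].
The normalization integral ∫|ψ|²dz over the whole domain equals w/2·A², and A² cancels in the ratio.
In terms of u = z/w (A² and the length scale cancel between numerator and denominator), P = [∫_{1/12}^{1/3} sin(3·π·u)^2 du] / [∫_{0}^{1} sin(3·π·u)^2 du].
Using ∫ sin(3·π·u)^2 du = u/2 - sin(6·π·u)/(12·π), the numerator is 1/(12·π) + 1/8 and the denominator is 1/2.
The result is P = (2 + 3·π)/(12·π).

P ≈ 0.303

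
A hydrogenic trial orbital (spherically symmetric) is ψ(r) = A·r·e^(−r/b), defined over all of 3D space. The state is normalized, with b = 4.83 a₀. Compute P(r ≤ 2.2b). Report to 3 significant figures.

P ≈ 0.449

Integrate the radial probability density 4πr²|ψ|² over r ≤ 2.2b.
A² is fixed by ∫₀^∞ 4πr²|ψ|² dr = 1, i.e. A² = (3·π·b^5)^(−1).
Let u = r/b; then A², 4π and the length scale all cancel, so P = ∫_{0}^{2.2} u^4·e^(-2·u) du ÷ ∫_{0}^{∞} u^4·e^(-2·u) du.
An antiderivative of u^4·e^(-2·u) is -(u^4/2 + u^3 + 3·u^2/2 + 3·u/2 + 3/4)·e^(-2·u); evaluating from 0 to 2.2 gives ≈ 0.33661, while the full integral is 3/4.
Taking the ratio yields P = 0.4488.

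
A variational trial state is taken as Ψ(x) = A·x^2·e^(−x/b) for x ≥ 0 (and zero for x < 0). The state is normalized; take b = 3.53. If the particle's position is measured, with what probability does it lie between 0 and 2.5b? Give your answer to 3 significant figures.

The probability is P = ∫ |Ψ|² dx over [0, 2.5b].
Since A² = 1/(3·b^5/4), this is the region integral divided by the full normalization integral.
Let u = x/b; then A² and the length scale cancel, so P = ∫_{0}^{2.5} u^4·e^(-2·u) du ÷ ∫_{0}^{∞} u^4·e^(-2·u) du.
With ∫ u^4·e^(-2·u) du = -(u^4/2 + u^3 + 3·u^2/2 + 3·u/2 + 3/4)·e^(-2·u) + C, the region integral is 3/4 - 1569·e^(-5)/32 and the full one is 3/4.
Taking the ratio, P = 0.5595.

P ≈ 0.560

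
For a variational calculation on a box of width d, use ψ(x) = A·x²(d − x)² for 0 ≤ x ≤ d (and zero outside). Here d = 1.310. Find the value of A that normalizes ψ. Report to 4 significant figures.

A ≈ 7.446

Require ∫ |ψ|² dx = 1 over the whole domain.
Expanding the polynomial and integrating term by term, with ψ = A·x²(d − x)², the integral evaluates to A²·[d^9/630].
So A² = (d^9/630)^(−1).
With d = 1.310: A² = 55.450 and A = 7.4465.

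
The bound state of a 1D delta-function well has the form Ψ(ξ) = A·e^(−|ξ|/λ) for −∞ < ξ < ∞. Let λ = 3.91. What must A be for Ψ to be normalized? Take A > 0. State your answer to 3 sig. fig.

A ≈ 0.506

Normalization requires ∫|Ψ|² dξ = 1, integrated from −∞ to ∞.
With ∫₀^∞ ξ^0 e^(−αξ) dξ = 0!/α^1, ∫|Ψ|² dξ = A²·(λ).
So A² = (λ)^(−1).
Substituting λ = 3.91 gives A² = 0.2558, so A = 0.5057.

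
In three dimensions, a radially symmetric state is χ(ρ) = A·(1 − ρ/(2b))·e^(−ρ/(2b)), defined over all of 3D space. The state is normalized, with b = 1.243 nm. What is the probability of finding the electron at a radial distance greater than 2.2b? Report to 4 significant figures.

P ≈ 0.9472

P = ∫ |χ|² 4πρ² dρ over ρ > 2.2b.
The full normalization integral is A²·[8·π·b^3] = 1, fixing A².
Let u = ρ/b; then A², 4π and the length scale all cancel, so P = ∫_{2.2}^{∞} u^2·(1 - u/2)^2·e^(-u) du ÷ ∫_{0}^{∞} u^2·(1 - u/2)^2·e^(-u) du.
An antiderivative of u^2·(1 - u/2)^2·e^(-u) is -(u^4/4 + u^2 + 2·u + 2)·e^(-u); evaluating from 2.2 to ∞ gives ≈ 1.89434, while the full integral is 2.
Taking the ratio yields P = 0.94717.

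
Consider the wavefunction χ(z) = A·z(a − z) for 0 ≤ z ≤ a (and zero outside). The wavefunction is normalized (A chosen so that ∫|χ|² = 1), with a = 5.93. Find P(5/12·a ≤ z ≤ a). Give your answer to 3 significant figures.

|χ|² is the probability density, so P = ∫_{5/12·a}^{a} |χ|² dz.
The normalization integral ∫|χ|²dz over the whole domain equals a^5/30·A², and A² cancels in the ratio.
Substituting u = z/a, A² and the length scale cancel in the ratio: P = ∫_{5/12}^{1} u^2·(1 - u)^2 du / ∫_{0}^{1} u^2·(1 - u)^2 du.
Using ∫ u^2·(1 - u)^2 du = u^3·(6·u^2 - 15·u + 10)/30, the numerator is ≈ 0.021779 and the denominator is 1/30.
This works out to P = 0.6534.

P ≈ 0.653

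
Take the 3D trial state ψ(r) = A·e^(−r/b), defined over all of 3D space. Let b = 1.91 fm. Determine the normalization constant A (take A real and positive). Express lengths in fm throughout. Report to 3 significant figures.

The normalization condition is ∫|ψ|² 4πr² dr = 1 from 0 to ∞.
In 3D with spherical symmetry the volume element is 4πr² dr.
Using ∫₀^∞ rⁿ e^(−αr) dr = n!/αⁿ⁺¹, carrying out the integral gives A² · π·b^3.
Hence A² = 1/[π·b^3].
Plugging in b = 1.91 yields A = 0.2137.

A ≈ 0.214 fm^(-3/2)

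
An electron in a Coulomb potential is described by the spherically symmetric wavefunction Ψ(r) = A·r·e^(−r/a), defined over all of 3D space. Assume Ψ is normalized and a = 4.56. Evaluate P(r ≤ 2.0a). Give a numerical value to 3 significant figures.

Integrate the radial probability density 4πr²|Ψ|² over r ≤ 2.0a.
The full normalization integral is A²·[3·π·a^5] = 1, fixing A².
Substituting u = r/a, A², 4π and the length scale all cancel in the ratio: P = ∫_{0}^{2.0} u^4·e^(-2·u) du / ∫_{0}^{∞} u^4·e^(-2·u) du.
With ∫ u^4·e^(-2·u) du = -(u^4/2 + u^3 + 3·u^2/2 + 3·u/2 + 3/4)·e^(-2·u) + C, the region integral is 3/4 - 103·e^(-4)/4 and the full one is 3/4.
This evaluates to P = 0.3712.

P ≈ 0.371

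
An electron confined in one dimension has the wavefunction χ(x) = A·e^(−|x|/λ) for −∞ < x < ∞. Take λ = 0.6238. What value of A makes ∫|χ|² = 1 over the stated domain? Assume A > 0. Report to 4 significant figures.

Require ∫ |χ|² dx = 1 over the whole domain.
With ∫₀^∞ x^0 e^(−αx) dx = 0!/α^1, with χ = A·e^(−|x|/λ), the integral evaluates to A²·[λ].
So A² = (λ)^(−1).
Substituting λ = 0.6238 gives A² = 1.6031, so A = 1.2661.

A ≈ 1.266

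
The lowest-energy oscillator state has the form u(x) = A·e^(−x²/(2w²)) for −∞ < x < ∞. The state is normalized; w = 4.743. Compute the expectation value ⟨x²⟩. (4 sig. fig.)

⟨x^2⟩ ≈ 11.25

By definition ⟨x²⟩ = ∫ x^2 |u(x)|² dx.
The ratio of the moment integral to the normalization integral gives ⟨x²⟩ = w^2/2.
With w = 4.743, ⟨x^2⟩ = 11.248.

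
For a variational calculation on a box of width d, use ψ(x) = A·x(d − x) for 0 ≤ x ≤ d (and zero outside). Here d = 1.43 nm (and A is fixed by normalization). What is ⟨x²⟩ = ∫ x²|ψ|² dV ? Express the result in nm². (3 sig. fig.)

⟨x^2⟩ ≈ 0.584 nm^2

⟨x²⟩ = ∫ x^2 |ψ|² dx over the full domain.
Expanding the polynomial and integrating term by term, the ratio of the moment integral to the normalization integral gives ⟨x²⟩ = 2·d^2/7.
Putting d = 1.43 gives 0.5843.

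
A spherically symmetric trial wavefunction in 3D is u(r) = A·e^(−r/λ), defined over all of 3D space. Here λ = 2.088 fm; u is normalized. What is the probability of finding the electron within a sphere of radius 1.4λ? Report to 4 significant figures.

P ≈ 0.5305

With dV = 4πr²dr, the probability is ∫|u|² dV over r ≤ 1.4λ.
The full normalization integral is A²·[π·λ^3] = 1, fixing A².
In terms of t = r/λ (A², 4π and the length scale all cancel between numerator and denominator), P = [∫_{0}^{1.4} t^2·e^(-2·t) dt] / [∫_{0}^{∞} t^2·e^(-2·t) dt].
With ∫ t^2·e^(-2·t) dt = -(2·t^2 + 2·t + 1)·e^(-2·t)/4 + C, the region integral is 1/4 - 193·e^(-14/5)/100 and the full one is 1/4.
Taking the ratio yields P = 0.53055.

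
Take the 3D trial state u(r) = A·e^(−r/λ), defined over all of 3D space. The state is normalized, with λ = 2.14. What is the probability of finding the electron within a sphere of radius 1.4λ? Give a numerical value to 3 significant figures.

Integrate the radial probability density 4πr²|u|² over r ≤ 1.4λ.
Normalization gives A² = 1/(π·λ^3).
Substituting t = r/λ, A², 4π and the length scale all cancel in the ratio: P = ∫_{0}^{1.4} t^2·e^(-2·t) dt / ∫_{0}^{∞} t^2·e^(-2·t) dt.
Using ∫ t^2·e^(-2·t) dt = -(2·t^2 + 2·t + 1)·e^(-2·t)/4, the numerator is 1/4 - 193·e^(-14/5)/100 and the denominator is 1/4.
The region integral divided by the full integral gives P = 0.5305.

P ≈ 0.531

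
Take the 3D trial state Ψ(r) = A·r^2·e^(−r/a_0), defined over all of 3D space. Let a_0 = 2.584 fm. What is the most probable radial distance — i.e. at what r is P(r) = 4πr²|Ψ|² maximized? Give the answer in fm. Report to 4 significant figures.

Set d/dr [P(r) = 4πr²|Ψ|²] = 0 and solve for r > 0.
Solving yields r = 3·a_0.
With a_0 = 2.584, the most probable radial distance is 7.7520 fm.

r ≈ 7.752 fm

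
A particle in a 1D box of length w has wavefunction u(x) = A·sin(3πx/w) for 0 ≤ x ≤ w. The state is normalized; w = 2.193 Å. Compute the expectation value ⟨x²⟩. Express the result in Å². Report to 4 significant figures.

⟨x^2⟩ ≈ 1.576 Å^2

By definition ⟨x²⟩ = ∫ x^2 |u(x)|² dx.
With ∫₀^w sin²(nπx/w) dx = w/2, evaluating both integrals, ⟨x²⟩ = -w^2/(18·π^2) + w^2/3.
With w = 2.193, ⟨x^2⟩ = 1.5760.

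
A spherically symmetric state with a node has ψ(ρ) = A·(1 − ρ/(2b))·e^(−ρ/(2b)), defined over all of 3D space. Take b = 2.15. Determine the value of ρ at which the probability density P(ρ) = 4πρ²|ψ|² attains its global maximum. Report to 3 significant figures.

ρ ≈ 11.3

Set d/dρ [P(ρ) = 4πρ²|ψ|²] = 0 and solve for ρ > 0.
Solving yields ρ = b·(√(5) + 3).
With b = 2.15, the most probable radial distance is 11.26.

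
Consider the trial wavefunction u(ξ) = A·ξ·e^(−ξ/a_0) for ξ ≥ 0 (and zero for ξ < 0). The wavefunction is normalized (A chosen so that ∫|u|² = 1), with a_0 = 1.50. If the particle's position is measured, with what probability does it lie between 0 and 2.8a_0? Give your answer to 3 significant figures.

P ≈ 0.918

P = ∫_{0}^{2.8a_0} |u(ξ)|² dξ.
The normalization integral ∫|u|²dξ over the whole domain equals a_0^3/4·A², and A² cancels in the ratio.
In terms of t = ξ/a_0 (A² and the length scale cancel between numerator and denominator), P = [∫_{0}^{2.8} t^2·e^(-2·t) dt] / [∫_{0}^{∞} t^2·e^(-2·t) dt].
Using ∫ t^2·e^(-2·t) dt = -(2·t^2 + 2·t + 1)·e^(-2·t)/4, the numerator is 1/4 - 557·e^(-28/5)/100 and the denominator is 1/4.
Taking the ratio, P = 0.9176.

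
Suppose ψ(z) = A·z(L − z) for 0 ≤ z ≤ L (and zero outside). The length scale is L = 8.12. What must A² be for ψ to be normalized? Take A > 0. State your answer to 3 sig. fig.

A^2 ≈ 0.000850

We need A² ∫|f|² dz = 1, taking the integral from 0 to L.
With ψ = A·z(L − z), the integral evaluates to A²·[L^5/30].
Hence A² = 1/[L^5/30].
Plugging in L = 8.12 yields A = 0.02915.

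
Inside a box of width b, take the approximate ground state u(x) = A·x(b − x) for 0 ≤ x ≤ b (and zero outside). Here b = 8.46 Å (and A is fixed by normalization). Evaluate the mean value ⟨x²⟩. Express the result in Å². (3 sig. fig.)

By definition ⟨x²⟩ = ∫ x^2 |u(x)|² dx.
Expanding the polynomial and integrating term by term, since the A² factors cancel between numerator and denominator, ⟨x²⟩ = 2·b^2/7.
Putting b = 8.46 gives 20.45.

⟨x^2⟩ ≈ 20.4 Å^2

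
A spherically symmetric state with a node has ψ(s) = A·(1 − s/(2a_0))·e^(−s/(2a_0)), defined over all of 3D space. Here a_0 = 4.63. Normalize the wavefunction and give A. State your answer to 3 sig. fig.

We need A² ∫|f|² 4πs² ds = 1, taking the integral from 0 to ∞.
With ψ = A·(1 − s/(2a_0))·e^(−s/(2a_0)), the integral evaluates to A²·[8·π·a_0^3].
Hence A² = 1/[8·π·a_0^3].
Substituting a_0 = 4.63 gives A² = 0.0004009, so A = 0.02002.

A ≈ 0.0200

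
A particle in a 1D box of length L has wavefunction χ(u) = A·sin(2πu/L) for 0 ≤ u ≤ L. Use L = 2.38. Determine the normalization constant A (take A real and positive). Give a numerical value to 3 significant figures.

A ≈ 0.917

We need A² ∫|f|² du = 1, taking the integral from 0 to L.
With ∫₀^L sin²(nπu/L) du = L/2, ∫|χ|² du = A²·(L/2).
So A² = (L/2)^(−1).
With L = 2.38: A² = 0.8403 and A = 0.9167.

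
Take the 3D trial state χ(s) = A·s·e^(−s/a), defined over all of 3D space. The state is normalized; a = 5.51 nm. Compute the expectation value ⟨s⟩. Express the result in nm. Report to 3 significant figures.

⟨s⟩ ≈ 13.8 nm

The expectation value is the |χ|²-weighted average of s: ∫ s|χ|² 4πs² ds.
Recall ∫₀^∞ s^m e^(−s/β) ds = m!·β^(m+1), evaluating both integrals, ⟨s⟩ = 5·a/2.
With a = 5.51, ⟨s⟩ = 13.78.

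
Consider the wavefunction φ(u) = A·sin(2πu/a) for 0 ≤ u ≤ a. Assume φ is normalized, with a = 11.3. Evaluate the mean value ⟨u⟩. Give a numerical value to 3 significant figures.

By definition ⟨u⟩ = ∫ u |φ(u)|² du.
With ∫₀^a sin²(nπu/a) du = a/2, evaluating both integrals, ⟨u⟩ = a/2.
With a = 11.3, ⟨u⟩ = 5.650.

⟨u⟩ ≈ 5.65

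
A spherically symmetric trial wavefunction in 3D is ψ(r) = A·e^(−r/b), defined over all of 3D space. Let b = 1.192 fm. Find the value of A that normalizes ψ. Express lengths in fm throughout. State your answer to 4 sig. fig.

The normalization condition is ∫|ψ|² 4πr² dr = 1 from 0 to ∞.
In 3D with spherical symmetry the volume element is 4πr² dr.
Recall ∫₀^∞ r^m e^(−r/β) dr = m!·β^(m+1), the integral (without the A² prefactor) comes out to π·b^3.
Hence A² = 1/[π·b^3].
Plugging in b = 1.192 yields A = 0.43352.

A ≈ 0.4335 fm^(-3/2)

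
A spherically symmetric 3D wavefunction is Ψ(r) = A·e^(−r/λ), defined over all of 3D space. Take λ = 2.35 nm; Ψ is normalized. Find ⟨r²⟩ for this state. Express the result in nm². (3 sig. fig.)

⟨r^2⟩ ≈ 16.6 nm^2

⟨r²⟩ = ∫ r^2 |Ψ|² 4πr² dr over the full domain.
Evaluating both integrals, ⟨r²⟩ = 3·λ^2.
With λ = 2.35, ⟨r^2⟩ = 16.57.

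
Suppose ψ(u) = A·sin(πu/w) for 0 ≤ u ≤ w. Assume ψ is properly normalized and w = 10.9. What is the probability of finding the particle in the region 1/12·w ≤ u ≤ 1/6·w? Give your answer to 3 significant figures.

P ≈ 0.0251

P = ∫_{1/12·w}^{1/6·w} |ψ(u)|² du.
The normalization integral ∫|ψ|²du over the whole domain equals w/2·A², and A² cancels in the ratio.
Let t = u/w; then A² and the length scale cancel, so P = ∫_{1/12}^{1/6} sin(π·t)^2 dt ÷ ∫_{0}^{1} sin(π·t)^2 dt.
With ∫ sin(π·t)^2 dt = t/2 - sin(2·π·t)/(4·π) + C, the region integral is -√(3)/(8·π) + 1/(8·π) + 1/24 and the full one is 1/2.
Taking the ratio, P = (-3·√(3) + 3 + π)/(12·π).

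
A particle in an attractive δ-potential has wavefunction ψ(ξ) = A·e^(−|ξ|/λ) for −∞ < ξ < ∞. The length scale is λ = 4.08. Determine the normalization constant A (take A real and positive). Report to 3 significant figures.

A ≈ 0.495

Require ∫ |ψ|² dξ = 1 over the whole domain.
With ∫₀^∞ ξ^0 e^(−αξ) dξ = 0!/α^1, ∫|ψ|² dξ = A²·(λ).
With λ = 4.08: A² = 0.2451 and A = 0.4951.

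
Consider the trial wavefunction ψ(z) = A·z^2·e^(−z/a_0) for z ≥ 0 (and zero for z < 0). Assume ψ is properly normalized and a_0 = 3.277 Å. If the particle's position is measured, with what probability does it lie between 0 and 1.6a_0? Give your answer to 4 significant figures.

P = ∫_{0}^{1.6a_0} |ψ(z)|² dz.
The normalization integral ∫|ψ|²dz over the whole domain equals 3·a_0^5/4·A², and A² cancels in the ratio.
In terms of u = z/a_0 (A² and the length scale cancel between numerator and denominator), P = [∫_{0}^{1.6} u^4·e^(-2·u) du] / [∫_{0}^{∞} u^4·e^(-2·u) du].
Using ∫ u^4·e^(-2·u) du = -(u^4/2 + u^3 + 3·u^2/2 + 3·u/2 + 3/4)·e^(-2·u), the numerator is ≈ 0.164541 and the denominator is 3/4.
Evaluating gives P = 0.21939.

P ≈ 0.2194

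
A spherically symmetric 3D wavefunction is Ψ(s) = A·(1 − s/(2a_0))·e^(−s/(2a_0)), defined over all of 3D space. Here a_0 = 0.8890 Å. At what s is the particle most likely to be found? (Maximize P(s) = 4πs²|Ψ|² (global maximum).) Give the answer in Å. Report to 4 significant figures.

Differentiate P(s) = 4πs²|Ψ|² with respect to s and set to zero.
Solving yields s = a_0·(√(5) + 3).
With a_0 = 0.8890, the most probable radial distance is 4.6549 Å.

s ≈ 4.655 Å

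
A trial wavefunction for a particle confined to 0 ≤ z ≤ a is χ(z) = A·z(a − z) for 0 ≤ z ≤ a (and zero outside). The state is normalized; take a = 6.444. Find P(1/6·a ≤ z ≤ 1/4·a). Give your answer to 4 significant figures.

P ≈ 0.06802

|χ|² is the probability density, so P = ∫_{1/6·a}^{1/4·a} |χ|² dz.
With A² fixed by ∫|χ|² = 1, i.e. A² = (a^5/30)^(−1), substitute and integrate.
Let u = z/a; then A² and the length scale cancel, so P = ∫_{1/6}^{1/4} u^2·(1 - u)^2 du ÷ ∫_{0}^{1} u^2·(1 - u)^2 du.
With ∫ u^2·(1 - u)^2 du = u^3·(6·u^2 - 15·u + 10)/30 + C, the region integral is ≈ 0.00226739 and the full one is 1/30.
Taking the ratio, P = 0.068022.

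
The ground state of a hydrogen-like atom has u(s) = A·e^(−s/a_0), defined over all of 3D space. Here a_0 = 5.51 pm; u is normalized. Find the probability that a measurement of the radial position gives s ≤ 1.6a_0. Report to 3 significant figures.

Integrate the radial probability density 4πs²|u|² over s ≤ 1.6a_0.
A² is fixed by ∫₀^∞ 4πs²|u|² ds = 1, i.e. A² = (π·a_0^3)^(−1).
Let t = s/a_0; then A², 4π and the length scale all cancel, so P = ∫_{0}^{1.6} t^2·e^(-2·t) dt ÷ ∫_{0}^{∞} t^2·e^(-2·t) dt.
With ∫ t^2·e^(-2·t) dt = -(2·t^2 + 2·t + 1)·e^(-2·t)/4 + C, the region integral is 1/4 - 233·e^(-16/5)/100 and the full one is 1/4.
Taking the ratio yields P = 0.6201.

P ≈ 0.620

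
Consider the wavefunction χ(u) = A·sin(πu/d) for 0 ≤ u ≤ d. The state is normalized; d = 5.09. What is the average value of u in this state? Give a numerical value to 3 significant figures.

⟨u⟩ ≈ 2.55

⟨u⟩ = ∫ u |χ|² du over the full domain.
Since the A² factors cancel between numerator and denominator, ⟨u⟩ = d/2.
Putting d = 5.09 gives 2.545.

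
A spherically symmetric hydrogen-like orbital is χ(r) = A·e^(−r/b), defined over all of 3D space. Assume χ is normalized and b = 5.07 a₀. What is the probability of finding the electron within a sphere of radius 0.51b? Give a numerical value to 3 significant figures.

P = ∫ |χ|² 4πr² dr over r ≤ 0.51b.
A² is fixed by ∫₀^∞ 4πr²|χ|² dr = 1, i.e. A² = (π·b^3)^(−1).
Let u = r/b; then A², 4π and the length scale all cancel, so P = ∫_{0}^{0.51} u^2·e^(-2·u) du ÷ ∫_{0}^{∞} u^2·e^(-2·u) du.
An antiderivative of u^2·e^(-2·u) is -(2·u^2 + 2·u + 1)·e^(-2·u)/4; evaluating from 0 to 0.51 gives ≈ 0.021004, while the full integral is 1/4.
The region integral divided by the full integral gives P = 0.08402.

P ≈ 0.0840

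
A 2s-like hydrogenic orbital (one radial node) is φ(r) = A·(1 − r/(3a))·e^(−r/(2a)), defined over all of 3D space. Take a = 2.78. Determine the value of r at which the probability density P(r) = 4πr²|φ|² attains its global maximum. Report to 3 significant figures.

Set d/dr [P(r) = 4πr²|φ|²] = 0 and solve for r > 0.
This gives r = a.
With a = 2.78, the most probable radial distance is 2.780.

r ≈ 2.78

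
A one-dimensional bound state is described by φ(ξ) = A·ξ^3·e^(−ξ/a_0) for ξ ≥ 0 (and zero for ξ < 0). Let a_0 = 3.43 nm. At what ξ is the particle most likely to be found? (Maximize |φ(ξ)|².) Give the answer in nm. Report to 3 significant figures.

The maximum of |φ(ξ)|² occurs where its derivative vanishes.
This gives ξ = 3·a_0.
With a_0 = 3.43, the most probable position is 10.29 nm.

ξ ≈ 10.3 nm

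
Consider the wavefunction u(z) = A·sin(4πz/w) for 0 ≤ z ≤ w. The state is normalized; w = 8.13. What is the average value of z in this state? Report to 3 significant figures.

The expectation value is the |u|²-weighted average of z: ∫ z|u|² dz.
With ∫₀^w sin²(nπz/w) dz = w/2, the ratio of the moment integral to the normalization integral gives ⟨z⟩ = w/2.
Putting w = 8.13 gives 4.065.

⟨z⟩ ≈ 4.07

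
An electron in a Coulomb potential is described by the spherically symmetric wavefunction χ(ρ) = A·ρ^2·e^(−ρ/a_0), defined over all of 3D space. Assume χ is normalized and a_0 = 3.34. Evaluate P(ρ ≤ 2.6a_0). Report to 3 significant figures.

P ≈ 0.268

P = ∫ |χ|² 4πρ² dρ over ρ ≤ 2.6a_0.
The full normalization integral is A²·[45·π·a_0^7/2] = 1, fixing A².
In terms of u = ρ/a_0 (A², 4π and the length scale all cancel between numerator and denominator), P = [∫_{0}^{2.6} u^6·e^(-2·u) du] / [∫_{0}^{∞} u^6·e^(-2·u) du].
With ∫ u^6·e^(-2·u) du = -(4·u^6 + 12·u^5 + 30·u^4 + 60·u^3 + 90·u^2 + 90·u + 45)·e^(-2·u)/8 + C, the region integral is ≈ 1.5053 and the full one is 45/8.
The region integral divided by the full integral gives P = 0.2676.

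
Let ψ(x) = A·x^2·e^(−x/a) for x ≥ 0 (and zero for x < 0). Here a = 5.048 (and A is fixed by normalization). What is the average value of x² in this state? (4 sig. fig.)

⟨x²⟩ = ∫ x^2 |ψ|² dx over the full domain.
Recall ∫₀^∞ x^m e^(−x/β) dx = m!·β^(m+1), evaluating both integrals, ⟨x²⟩ = 15·a^2/2.
Putting a = 5.048 gives 191.12.

⟨x^2⟩ ≈ 191.1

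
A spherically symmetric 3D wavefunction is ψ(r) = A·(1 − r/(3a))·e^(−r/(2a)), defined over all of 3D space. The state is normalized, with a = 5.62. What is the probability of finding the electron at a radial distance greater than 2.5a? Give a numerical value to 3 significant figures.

Integrate the radial probability density 4πr²|ψ|² over r > 2.5a.
The full normalization integral is A²·[8·π·a^3/3] = 1, fixing A².
Substituting u = r/a, A², 4π and the length scale all cancel in the ratio: P = ∫_{2.5}^{∞} u^2·(1 - u/3)^2·e^(-u) du / ∫_{0}^{∞} u^2·(1 - u/3)^2·e^(-u) du.
Using ∫ u^2·(1 - u/3)^2·e^(-u) du = (-u^4 + 2·u^3 - 3·u^2 - 6·u - 6)·e^(-u)/9, the numerator is 761·e^(-5/2)/144 and the denominator is 2/3.
This evaluates to P = 0.6507.

P ≈ 0.651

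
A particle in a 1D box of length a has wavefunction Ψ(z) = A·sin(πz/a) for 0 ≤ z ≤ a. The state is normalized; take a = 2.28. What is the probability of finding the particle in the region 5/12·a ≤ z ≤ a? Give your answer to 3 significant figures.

P ≈ 0.663

|Ψ|² is the probability density, so P = ∫_{5/12·a}^{a} |Ψ|² dz.
With A² fixed by ∫|Ψ|² = 1, i.e. A² = (a/2)^(−1), substitute and integrate.
Let u = z/a; then A² and the length scale cancel, so P = ∫_{5/12}^{1} sin(π·u)^2 du ÷ ∫_{0}^{1} sin(π·u)^2 du.
Using ∫ sin(π·u)^2 du = u/2 - sin(2·π·u)/(4·π), the numerator is 1/(8·π) + 7/24 and the denominator is 1/2.
Taking the ratio, P = (3 + 7·π)/(12·π).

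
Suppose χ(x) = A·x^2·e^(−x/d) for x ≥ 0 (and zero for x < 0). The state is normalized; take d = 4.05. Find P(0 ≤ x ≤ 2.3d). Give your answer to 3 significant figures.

|χ|² is the probability density, so P = ∫_{0}^{2.3d} |χ|² dx.
Since A² = 1/(3·d^5/4), this is the region integral divided by the full normalization integral.
Substituting u = x/d, A² and the length scale cancel in the ratio: P = ∫_{0}^{2.3} u^4·e^(-2·u) du / ∫_{0}^{∞} u^4·e^(-2·u) du.
Using ∫ u^4·e^(-2·u) du = -(u^4/2 + u^3 + 3·u^2/2 + 3·u/2 + 3/4)·e^(-2·u), the numerator is ≈ 0.36507 and the denominator is 3/4.
Evaluating gives P = 0.4868.

P ≈ 0.487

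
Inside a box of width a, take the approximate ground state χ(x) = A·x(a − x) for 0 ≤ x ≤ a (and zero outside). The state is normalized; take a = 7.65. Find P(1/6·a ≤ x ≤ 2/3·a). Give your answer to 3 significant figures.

P = ∫_{1/6·a}^{2/3·a} |χ(x)|² dx.
The normalization integral ∫|χ|²dx over the whole domain equals a^5/30·A², and A² cancels in the ratio.
Let u = x/a; then A² and the length scale cancel, so P = ∫_{1/6}^{2/3} u^2·(1 - u)^2 du ÷ ∫_{0}^{1} u^2·(1 - u)^2 du.
With ∫ u^2·(1 - u)^2 du = u^3·(6·u^2 - 15·u + 10)/30 + C, the region integral is 163/6480 and the full one is 1/30.
Taking the ratio, P = 163/216.

P ≈ 0.755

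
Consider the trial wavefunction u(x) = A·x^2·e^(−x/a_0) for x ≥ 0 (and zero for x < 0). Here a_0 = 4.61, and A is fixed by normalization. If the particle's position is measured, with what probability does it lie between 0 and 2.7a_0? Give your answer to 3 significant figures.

|u|² is the probability density, so P = ∫_{0}^{2.7a_0} |u|² dx.
The normalization integral ∫|u|²dx over the whole domain equals 3·a_0^5/4·A², and A² cancels in the ratio.
In terms of t = x/a_0 (A² and the length scale cancel between numerator and denominator), P = [∫_{0}^{2.7} t^4·e^(-2·t) dt] / [∫_{0}^{∞} t^4·e^(-2·t) dt].
With ∫ t^4·e^(-2·t) dt = -(t^4/2 + t^3 + 3·t^2/2 + 3·t/2 + 3/4)·e^(-2·t) + C, the region integral is ≈ 0.47002 and the full one is 3/4.
Evaluating gives P = 0.6267.

P ≈ 0.627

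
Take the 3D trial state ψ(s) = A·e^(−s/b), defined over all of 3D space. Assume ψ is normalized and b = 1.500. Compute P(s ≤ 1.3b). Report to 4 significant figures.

With dV = 4πs²ds, the probability is ∫|ψ|² dV over s ≤ 1.3b.
Normalization gives A² = 1/(π·b^3).
Let u = s/b; then A², 4π and the length scale all cancel, so P = ∫_{0}^{1.3} u^2·e^(-2·u) du ÷ ∫_{0}^{∞} u^2·e^(-2·u) du.
An antiderivative of u^2·e^(-2·u) is -(2·u^2 + 2·u + 1)·e^(-2·u)/4; evaluating from 0 to 1.3 gives 1/4 - 349·e^(-13/5)/200, while the full integral is 1/4.
Taking the ratio yields P = 0.48157.

P ≈ 0.4816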